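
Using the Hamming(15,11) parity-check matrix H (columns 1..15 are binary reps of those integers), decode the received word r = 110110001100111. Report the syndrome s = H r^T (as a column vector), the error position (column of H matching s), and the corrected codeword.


s = (1, 1, 0, 1)^T, error position = 13, corrected codeword c = 110110001100011

Compute s = H r^T mod 2 one row at a time:
  s_1 = 0 + 1 + 1 + 0 + 0 + 1 + 1 + 1 = 5 ≡ 1 (mod 2).
  s_2 = 1 + 1 + 0 + 0 + 0 + 1 + 1 + 1 = 5 ≡ 1 (mod 2).
  s_3 = 1 + 0 + 0 + 0 + 1 + 0 + 1 + 1 = 4 ≡ 0 (mod 2).
  s_4 = 1 + 0 + 1 + 0 + 1 + 0 + 1 + 1 = 5 ≡ 1 (mod 2).
s = (1, 1, 0, 1)^T — this equals column 13 of H (binary 1101), so error is at position 13.
Correct: flip bit 13 of r = 110110001100111 to get c = 110110001100011.


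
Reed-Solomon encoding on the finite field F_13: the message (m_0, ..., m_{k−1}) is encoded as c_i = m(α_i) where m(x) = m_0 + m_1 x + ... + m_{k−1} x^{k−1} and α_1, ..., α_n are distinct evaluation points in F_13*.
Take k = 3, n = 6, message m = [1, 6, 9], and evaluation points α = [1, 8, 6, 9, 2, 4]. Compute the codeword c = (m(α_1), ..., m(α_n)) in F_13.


c = [3, 1, 10, 4, 10, 0]

Message polynomial: m(x) = 1 + 6·x + 9·x^2 (mod 13).
For each evaluation point α_i, compute m(α_i) mod 13:
  α_1 = 1: Horner steps 9 → 2 → 3, so m(1) = 3.
  α_2 = 8: Horner steps 9 → 0 → 1, so m(8) = 1.
  α_3 = 6: Horner steps 9 → 8 → 10, so m(6) = 10.
  α_4 = 9: Horner steps 9 → 9 → 4, so m(9) = 4.
  α_5 = 2: Horner steps 9 → 11 → 10, so m(2) = 10.
  α_6 = 4: Horner steps 9 → 3 → 0, so m(4) = 0.
Codeword c = [3, 1, 10, 4, 10, 0] ∈ F_13^6.


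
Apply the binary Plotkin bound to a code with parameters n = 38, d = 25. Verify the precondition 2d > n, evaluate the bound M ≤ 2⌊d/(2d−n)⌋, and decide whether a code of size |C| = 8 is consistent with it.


Plotkin bound M ≤ 4; given |C| = 8 > bound (violated).

Check applicability: 2d = 50, n = 38.
2d − n = 12 > 0, so Plotkin applies.
Compute d/(2d−n) = 25/12 ≈ 2.0833.
⌊d/(2d−n)⌋ = 2.
Plotkin bound: M ≤ 2·2 = 4.
Given |C| = 8, check: VIOLATED.
This |C| is above the Plotkin bound, so no binary code with n = 38, d = 25 and 8 codewords exists.


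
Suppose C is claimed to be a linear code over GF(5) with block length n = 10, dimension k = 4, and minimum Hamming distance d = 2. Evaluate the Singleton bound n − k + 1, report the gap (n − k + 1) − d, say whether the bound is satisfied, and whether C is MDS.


Singleton RHS = n − k + 1 = 7, slack = 5, bound satisfied, not MDS.

Singleton bound: d ≤ n − k + 1.
Here n = 10, k = 4, so n − k + 1 = 7.
Given d = 2, check d ≤ 7: YES.
Slack = (n − k + 1) − d = 5.
The code is NOT MDS (slack = 5 > 0).
Description: the claimed parameters are [10, 4, 2]_5; such a code would be non-MDS.


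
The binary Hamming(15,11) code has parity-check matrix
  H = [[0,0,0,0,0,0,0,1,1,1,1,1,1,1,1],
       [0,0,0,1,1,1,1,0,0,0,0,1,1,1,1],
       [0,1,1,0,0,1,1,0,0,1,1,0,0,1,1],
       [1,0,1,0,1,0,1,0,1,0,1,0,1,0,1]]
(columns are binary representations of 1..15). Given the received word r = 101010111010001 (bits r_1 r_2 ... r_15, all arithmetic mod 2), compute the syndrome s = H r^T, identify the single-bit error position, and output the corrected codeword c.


s = (0, 1, 0, 1)^T, error position = 5, corrected codeword c = 101000111010001

Compute s = H r^T mod 2 one row at a time:
  s_1 = 1 + 1 + 0 + 1 + 0 + 0 + 0 + 1 = 4 ≡ 0 (mod 2).
  s_2 = 0 + 1 + 0 + 1 + 0 + 0 + 0 + 1 = 3 ≡ 1 (mod 2).
  s_3 = 0 + 1 + 0 + 1 + 0 + 1 + 0 + 1 = 4 ≡ 0 (mod 2).
  s_4 = 1 + 1 + 1 + 1 + 1 + 1 + 0 + 1 = 7 ≡ 1 (mod 2).
s = (0, 1, 0, 1)^T — this equals column 5 of H (binary 0101), so error is at position 5.
Correct: flip bit 5 of r = 101010111010001 to get c = 101000111010001.


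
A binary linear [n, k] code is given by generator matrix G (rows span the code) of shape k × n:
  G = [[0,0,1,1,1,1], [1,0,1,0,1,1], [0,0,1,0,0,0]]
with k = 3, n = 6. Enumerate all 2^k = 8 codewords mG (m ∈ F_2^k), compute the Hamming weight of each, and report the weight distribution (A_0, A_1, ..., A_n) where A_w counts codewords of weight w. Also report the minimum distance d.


Weight distribution: A_0 = 1, A_1 = 1, A_2 = 1, A_3 = 3, A_4 = 2. Minimum distance d = 1.

Enumerate all 2^3 = 8 messages m ∈ F_2^3.
For each, compute codeword c = mG in F_2^6, then tally its weight.
  m = 000 → c = 000000, weight = 0.
  m = 100 → c = 001111, weight = 4.
  m = 010 → c = 101011, weight = 4.
  m = 110 → c = 100100, weight = 2.
  m = 001 → c = 001000, weight = 1.
  m = 101 → c = 000111, weight = 3.
  m = 011 → c = 100011, weight = 3.
  m = 111 → c = 101100, weight = 3.
Tally weights:
  weight 0: 1 codewords.
  weight 1: 1 codewords.
  weight 2: 1 codewords.
  weight 3: 3 codewords.
  weight 4: 2 codewords.
Minimum distance d = smallest w > 0 with A_w > 0 = 1.
Sanity: Σ A_w = 8 = 2^3 = 8 ✓.


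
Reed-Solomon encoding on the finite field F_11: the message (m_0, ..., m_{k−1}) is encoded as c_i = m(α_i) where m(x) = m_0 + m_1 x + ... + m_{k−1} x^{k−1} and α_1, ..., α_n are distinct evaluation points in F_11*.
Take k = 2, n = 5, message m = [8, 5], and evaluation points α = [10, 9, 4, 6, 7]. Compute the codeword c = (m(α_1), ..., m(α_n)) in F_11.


c = [3, 9, 6, 5, 10]

Message polynomial: m(x) = 8 + 5·x (mod 11).
For each evaluation point α_i, compute m(α_i) mod 11:
  α_1 = 10: Horner steps 5 → 3, so m(10) = 3.
  α_2 = 9: Horner steps 5 → 9, so m(9) = 9.
  α_3 = 4: Horner steps 5 → 6, so m(4) = 6.
  α_4 = 6: Horner steps 5 → 5, so m(6) = 5.
  α_5 = 7: Horner steps 5 → 10, so m(7) = 10.
Codeword c = [3, 9, 6, 5, 10] ∈ F_11^5.


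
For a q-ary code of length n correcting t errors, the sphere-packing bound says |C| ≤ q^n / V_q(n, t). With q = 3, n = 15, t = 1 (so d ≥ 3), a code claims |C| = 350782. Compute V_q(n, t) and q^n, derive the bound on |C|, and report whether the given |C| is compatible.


V_q(n, t) = 31, q^n = 14348907, Hamming bound = 462867, |C| = 350782 ≤ bound (satisfied).

Step 1: Compute V_q(n, t) = Σ_{j=0}^1 C(n, j) (q−1)^j.
  j = 0: C(15,0)·(2)^0 = 1·1 = 1.
  j = 1: C(15,1)·(2)^1 = 15·2 = 30.
  V_q(n, t) = 1 + 30 = 31.
Step 2: q^n = 3^15 = 14348907.
Step 3: Hamming bound ⌊q^n / V_q(n,t)⌋ = ⌊14348907/31⌋ = 462867.
Step 4: Compare |C| = 350782 to 462867: satisfied.
The claimed |C| lies below the Hamming bound.


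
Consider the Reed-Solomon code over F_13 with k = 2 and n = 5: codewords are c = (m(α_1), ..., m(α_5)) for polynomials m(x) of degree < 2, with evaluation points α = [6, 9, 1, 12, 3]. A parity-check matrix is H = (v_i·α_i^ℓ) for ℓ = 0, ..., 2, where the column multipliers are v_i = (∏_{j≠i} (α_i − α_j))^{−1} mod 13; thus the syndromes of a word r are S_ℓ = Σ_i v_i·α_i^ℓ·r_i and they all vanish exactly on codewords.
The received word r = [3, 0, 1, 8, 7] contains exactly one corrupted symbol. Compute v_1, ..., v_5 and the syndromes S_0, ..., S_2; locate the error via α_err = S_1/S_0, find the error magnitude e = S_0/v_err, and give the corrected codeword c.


S = (4, 10, 12), error at position 2, error magnitude e = 1, c = [3, 12, 1, 8, 7].

Step 1: column multipliers v_i = (∏_{j≠i}(α_i − α_j))^{−1} mod 13.
  i = 1 (α = 6): (6−9)(6−1)(6−12)(6−3) = (−3)·5·(−6)·3 = 270 ≡ 10, so v_1 = 10^{−1} = 4 (mod 13).
  i = 2 (α = 9): (9−6)(9−1)(9−12)(9−3) = 3·8·(−3)·6 = −432 ≡ 10, so v_2 = 10^{−1} = 4 (mod 13).
  i = 3 (α = 1): (1−6)(1−9)(1−12)(1−3) = (−5)·(−8)·(−11)·(−2) = 880 ≡ 9, so v_3 = 9^{−1} = 3 (mod 13).
  i = 4 (α = 12): (12−6)(12−9)(12−1)(12−3) = 6·3·11·9 = 1782 ≡ 1, so v_4 = 1^{−1} = 1 (mod 13).
  i = 5 (α = 3): (3−6)(3−9)(3−1)(3−12) = (−3)·(−6)·2·(−9) = −324 ≡ 1, so v_5 = 1^{−1} = 1 (mod 13).
  v = [4, 4, 3, 1, 1].
Step 2: syndromes of r = [3, 0, 1, 8, 7] (all sums mod 13).
  S_0 = Σ v_i r_i = 4·3 + 4·0 + 3·1 + 1·8 + 1·7 = 30 ≡ 4.
  S_1 = Σ v_i α_i r_i = 4·6·3 + 4·9·0 + 3·1·1 + 1·12·8 + 1·3·7 = 192 ≡ 10.
  α_i^2 mod 13 = [10, 3, 1, 1, 9].
  S_2 = Σ v_i α_i^2 r_i = 4·10·3 + 4·3·0 + 3·1·1 + 1·1·8 + 1·9·7 = 194 ≡ 12.
  S = (4, 10, 12) ≠ 0, so r is not a codeword (an error is present).
Step 3: locate the error. For a single error e at position i, S_ℓ = v_i·e·α_i^ℓ, so α_err = S_1/S_0.
  S_0^{−1} = 4^{−1} = 10 (mod 13), so α_err = 10·10 = 100 ≡ 9 = α_2. Error position i = 2.
  Consistency check: S_2/S_1 = 12·4 = 48 ≡ 9 = α_err ✓ (single-error assumption holds).
Step 4: error magnitude e = S_0/v_2 = S_0·∏_{j≠2}(α_2 − α_j) = 4·10 = 40 ≡ 1 (mod 13).
Step 5: correct position 2: c_2 = r_2 − e = 0 − 1 ≡ 12 (mod 13). Hence c = [3, 12, 1, 8, 7].
  Check: interpolating c through the α_i gives m(x) = 11 + 3·x (degree < 2) with m(α_i) = c_i for every i, so c is indeed a codeword.


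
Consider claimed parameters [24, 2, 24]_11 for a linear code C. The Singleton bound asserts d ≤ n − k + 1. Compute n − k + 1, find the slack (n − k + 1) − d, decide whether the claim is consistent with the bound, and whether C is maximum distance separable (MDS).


Singleton RHS = n − k + 1 = 23, slack = -1, bound violated (no such code; not MDS).

Singleton bound: d ≤ n − k + 1.
Here n = 24, k = 2, so n − k + 1 = 23.
Given d = 24, check d ≤ 23: NO.
Slack = (n − k + 1) − d = -1.
The slack is negative: d = 24 exceeds n − k + 1 = 23 by 1, so the Singleton bound is violated and no linear [24, 2, 24]_11 code can exist. In particular it is not MDS (MDS requires d = n − k + 1 exactly).
Description: the claimed parameters are [24, 2, 24]_11; such a code would be impossible (violates the Singleton bound).


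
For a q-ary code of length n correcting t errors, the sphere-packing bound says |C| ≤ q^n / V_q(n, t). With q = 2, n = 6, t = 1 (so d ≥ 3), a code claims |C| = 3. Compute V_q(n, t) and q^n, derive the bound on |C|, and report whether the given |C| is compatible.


V_q(n, t) = 7, q^n = 64, Hamming bound = 9, |C| = 3 ≤ bound (satisfied).

Step 1: Compute V_q(n, t) = Σ_{j=0}^1 C(n, j) (q−1)^j.
  j = 0: C(6,0)·(1)^0 = 1·1 = 1.
  j = 1: C(6,1)·(1)^1 = 6·1 = 6.
  V_q(n, t) = 1 + 6 = 7.
Step 2: q^n = 2^6 = 64.
Step 3: Hamming bound ⌊q^n / V_q(n,t)⌋ = ⌊64/7⌋ = 9.
Step 4: Compare |C| = 3 to 9: satisfied.
The claimed |C| lies below the Hamming bound.


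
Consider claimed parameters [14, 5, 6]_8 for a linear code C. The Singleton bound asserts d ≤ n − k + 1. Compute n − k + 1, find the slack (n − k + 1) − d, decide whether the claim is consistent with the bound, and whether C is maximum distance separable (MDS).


Singleton RHS = n − k + 1 = 10, slack = 4, bound satisfied, not MDS.

Singleton bound: d ≤ n − k + 1.
Here n = 14, k = 5, so n − k + 1 = 10.
Given d = 6, check d ≤ 10: YES.
Slack = (n − k + 1) − d = 4.
The code is NOT MDS (slack = 4 > 0).
Description: the claimed parameters are [14, 5, 6]_8; such a code would be non-MDS.


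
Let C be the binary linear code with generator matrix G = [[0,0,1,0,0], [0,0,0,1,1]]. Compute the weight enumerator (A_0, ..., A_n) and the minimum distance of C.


Weight distribution: A_0 = 1, A_1 = 1, A_2 = 1, A_3 = 1. Minimum distance d = 1.

Enumerate all 2^2 = 4 messages m ∈ F_2^2.
For each, compute codeword c = mG in F_2^5, then tally its weight.
  m = 00 → c = 00000, weight = 0.
  m = 10 → c = 00100, weight = 1.
  m = 01 → c = 00011, weight = 2.
  m = 11 → c = 00111, weight = 3.
Tally weights:
  weight 0: 1 codewords.
  weight 1: 1 codewords.
  weight 2: 1 codewords.
  weight 3: 1 codewords.
Minimum distance d = smallest w > 0 with A_w > 0 = 1.
Sanity: Σ A_w = 4 = 2^2 = 4 ✓.


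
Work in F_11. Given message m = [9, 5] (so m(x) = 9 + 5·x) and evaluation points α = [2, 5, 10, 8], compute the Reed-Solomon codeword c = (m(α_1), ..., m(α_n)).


c = [8, 1, 4, 5]

Message polynomial: m(x) = 9 + 5·x (mod 11).
For each evaluation point α_i, compute m(α_i) mod 11:
  α_1 = 2: Horner steps 5 → 8, so m(2) = 8.
  α_2 = 5: Horner steps 5 → 1, so m(5) = 1.
  α_3 = 10: Horner steps 5 → 4, so m(10) = 4.
  α_4 = 8: Horner steps 5 → 5, so m(8) = 5.
Codeword c = [8, 1, 4, 5] ∈ F_11^4.


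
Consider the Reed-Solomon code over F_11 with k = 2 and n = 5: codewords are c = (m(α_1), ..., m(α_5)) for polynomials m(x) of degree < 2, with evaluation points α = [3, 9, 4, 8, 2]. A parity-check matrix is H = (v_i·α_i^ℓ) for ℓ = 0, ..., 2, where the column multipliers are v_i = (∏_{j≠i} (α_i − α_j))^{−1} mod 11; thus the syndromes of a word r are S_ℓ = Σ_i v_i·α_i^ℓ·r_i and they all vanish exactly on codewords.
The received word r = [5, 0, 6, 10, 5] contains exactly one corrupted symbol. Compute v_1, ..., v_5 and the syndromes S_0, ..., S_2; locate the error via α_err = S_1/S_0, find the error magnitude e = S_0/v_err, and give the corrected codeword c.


S = (8, 5, 10), error at position 5, error magnitude e = 1, c = [5, 0, 6, 10, 4].

Step 1: column multipliers v_i = (∏_{j≠i}(α_i − α_j))^{−1} mod 11.
  i = 1 (α = 3): (3−9)(3−4)(3−8)(3−2) = (−6)·(−1)·(−5)·1 = −30 ≡ 3, so v_1 = 3^{−1} = 4 (mod 11).
  i = 2 (α = 9): (9−3)(9−4)(9−8)(9−2) = 6·5·1·7 = 210 ≡ 1, so v_2 = 1^{−1} = 1 (mod 11).
  i = 3 (α = 4): (4−3)(4−9)(4−8)(4−2) = 1·(−5)·(−4)·2 = 40 ≡ 7, so v_3 = 7^{−1} = 8 (mod 11).
  i = 4 (α = 8): (8−3)(8−9)(8−4)(8−2) = 5·(−1)·4·6 = −120 ≡ 1, so v_4 = 1^{−1} = 1 (mod 11).
  i = 5 (α = 2): (2−3)(2−9)(2−4)(2−8) = (−1)·(−7)·(−2)·(−6) = 84 ≡ 7, so v_5 = 7^{−1} = 8 (mod 11).
  v = [4, 1, 8, 1, 8].
Step 2: syndromes of r = [5, 0, 6, 10, 5] (all sums mod 11).
  S_0 = Σ v_i r_i = 4·5 + 1·0 + 8·6 + 1·10 + 8·5 = 118 ≡ 8.
  S_1 = Σ v_i α_i r_i = 4·3·5 + 1·9·0 + 8·4·6 + 1·8·10 + 8·2·5 = 412 ≡ 5.
  α_i^2 mod 11 = [9, 4, 5, 9, 4].
  S_2 = Σ v_i α_i^2 r_i = 4·9·5 + 1·4·0 + 8·5·6 + 1·9·10 + 8·4·5 = 670 ≡ 10.
  S = (8, 5, 10) ≠ 0, so r is not a codeword (an error is present).
Step 3: locate the error. For a single error e at position i, S_ℓ = v_i·e·α_i^ℓ, so α_err = S_1/S_0.
  S_0^{−1} = 8^{−1} = 7 (mod 11), so α_err = 5·7 = 35 ≡ 2 = α_5. Error position i = 5.
  Consistency check: S_2/S_1 = 10·9 = 90 ≡ 2 = α_err ✓ (single-error assumption holds).
Step 4: error magnitude e = S_0/v_5 = S_0·∏_{j≠5}(α_5 − α_j) = 8·7 = 56 ≡ 1 (mod 11).
Step 5: correct position 5: c_5 = r_5 − e = 5 − 1 ≡ 4 (mod 11). Hence c = [5, 0, 6, 10, 4].
  Check: interpolating c through the α_i gives m(x) = 2 + 1·x (degree < 2) with m(α_i) = c_i for every i, so c is indeed a codeword.


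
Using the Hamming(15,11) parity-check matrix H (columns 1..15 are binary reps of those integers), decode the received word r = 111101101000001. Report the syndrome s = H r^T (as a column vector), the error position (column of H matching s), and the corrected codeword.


s = (0, 0, 1, 1)^T, error position = 3, corrected codeword c = 110101101000001

Compute s = H r^T mod 2 one row at a time:
  s_1 = 0 + 1 + 0 + 0 + 0 + 0 + 0 + 1 = 2 ≡ 0 (mod 2).
  s_2 = 1 + 0 + 1 + 1 + 0 + 0 + 0 + 1 = 4 ≡ 0 (mod 2).
  s_3 = 1 + 1 + 1 + 1 + 0 + 0 + 0 + 1 = 5 ≡ 1 (mod 2).
  s_4 = 1 + 1 + 0 + 1 + 1 + 0 + 0 + 1 = 5 ≡ 1 (mod 2).
s = (0, 0, 1, 1)^T — this equals column 3 of H (binary 0011), so error is at position 3.
Correct: flip bit 3 of r = 111101101000001 to get c = 110101101000001.


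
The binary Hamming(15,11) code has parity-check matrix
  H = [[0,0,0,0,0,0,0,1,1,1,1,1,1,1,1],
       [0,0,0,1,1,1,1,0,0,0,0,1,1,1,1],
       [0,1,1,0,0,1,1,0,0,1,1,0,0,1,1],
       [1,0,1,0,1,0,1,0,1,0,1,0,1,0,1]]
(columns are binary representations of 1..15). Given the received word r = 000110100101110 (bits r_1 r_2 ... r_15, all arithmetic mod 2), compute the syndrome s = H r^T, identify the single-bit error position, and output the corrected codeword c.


s = (0, 0, 1, 1)^T, error position = 3, corrected codeword c = 001110100101110

Compute s = H r^T mod 2 one row at a time:
  s_1 = 0 + 0 + 1 + 0 + 1 + 1 + 1 + 0 = 4 ≡ 0 (mod 2).
  s_2 = 1 + 1 + 0 + 1 + 1 + 1 + 1 + 0 = 6 ≡ 0 (mod 2).
  s_3 = 0 + 0 + 0 + 1 + 1 + 0 + 1 + 0 = 3 ≡ 1 (mod 2).
  s_4 = 0 + 0 + 1 + 1 + 0 + 0 + 1 + 0 = 3 ≡ 1 (mod 2).
s = (0, 0, 1, 1)^T — this equals column 3 of H (binary 0011), so error is at position 3.
Correct: flip bit 3 of r = 000110100101110 to get c = 001110100101110.


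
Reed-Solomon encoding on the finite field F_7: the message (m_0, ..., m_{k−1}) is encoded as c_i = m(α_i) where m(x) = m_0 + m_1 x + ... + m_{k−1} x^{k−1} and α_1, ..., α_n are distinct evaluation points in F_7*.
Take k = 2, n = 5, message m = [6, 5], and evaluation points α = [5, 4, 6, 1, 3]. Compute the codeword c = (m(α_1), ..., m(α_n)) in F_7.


c = [3, 5, 1, 4, 0]

Message polynomial: m(x) = 6 + 5·x (mod 7).
For each evaluation point α_i, compute m(α_i) mod 7:
  α_1 = 5: Horner steps 5 → 3, so m(5) = 3.
  α_2 = 4: Horner steps 5 → 5, so m(4) = 5.
  α_3 = 6: Horner steps 5 → 1, so m(6) = 1.
  α_4 = 1: Horner steps 5 → 4, so m(1) = 4.
  α_5 = 3: Horner steps 5 → 0, so m(3) = 0.
Codeword c = [3, 5, 1, 4, 0] ∈ F_7^5.


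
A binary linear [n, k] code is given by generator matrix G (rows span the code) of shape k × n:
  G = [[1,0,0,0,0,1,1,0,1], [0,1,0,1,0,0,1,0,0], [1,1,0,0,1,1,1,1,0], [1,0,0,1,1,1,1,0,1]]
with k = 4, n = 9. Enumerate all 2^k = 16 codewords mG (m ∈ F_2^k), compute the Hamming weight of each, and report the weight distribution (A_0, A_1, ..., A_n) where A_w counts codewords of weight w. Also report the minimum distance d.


Weight distribution: A_0 = 1, A_2 = 1, A_3 = 4, A_4 = 3, A_5 = 4, A_6 = 3. Minimum distance d = 2.

Enumerate all 2^4 = 16 messages m ∈ F_2^4.
For each, compute codeword c = mG in F_2^9, then tally its weight.
  m = 0000 → c = 000000000, weight = 0.
  m = 1000 → c = 100001101, weight = 4.
  m = 0100 → c = 010100100, weight = 3.
  m = 1100 → c = 110101001, weight = 5.
  m = 0010 → c = 110011110, weight = 6.
  m = 1010 → c = 010010011, weight = 4.
  m = 0110 → c = 100111010, weight = 5.
  m = 1110 → c = 000110111, weight = 5.
  m = 0001 → c = 100111101, weight = 6.
  m = 1001 → c = 000110000, weight = 2.
  m = 0101 → c = 110011001, weight = 5.
  m = 1101 → c = 010010100, weight = 3.
  m = 0011 → c = 010100011, weight = 4.
  m = 1011 → c = 110101110, weight = 6.
  m = 0111 → c = 000000111, weight = 3.
  m = 1111 → c = 100001010, weight = 3.
Tally weights:
  weight 0: 1 codewords.
  weight 2: 1 codewords.
  weight 3: 4 codewords.
  weight 4: 3 codewords.
  weight 5: 4 codewords.
  weight 6: 3 codewords.
Minimum distance d = smallest w > 0 with A_w > 0 = 2.
Sanity: Σ A_w = 16 = 2^4 = 16 ✓.


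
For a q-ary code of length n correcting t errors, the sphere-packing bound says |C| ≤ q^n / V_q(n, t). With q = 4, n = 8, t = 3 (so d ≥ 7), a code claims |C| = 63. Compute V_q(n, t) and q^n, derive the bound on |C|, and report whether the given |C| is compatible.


V_q(n, t) = 1789, q^n = 65536, Hamming bound = 36, |C| = 63 > bound (violated).

Step 1: Compute V_q(n, t) = Σ_{j=0}^3 C(n, j) (q−1)^j.
  j = 0: C(8,0)·(3)^0 = 1·1 = 1.
  j = 1: C(8,1)·(3)^1 = 8·3 = 24.
  j = 2: C(8,2)·(3)^2 = 28·9 = 252.
  j = 3: C(8,3)·(3)^3 = 56·27 = 1512.
  V_q(n, t) = 1 + 24 + 252 + 1512 = 1789.
Step 2: q^n = 4^8 = 65536.
Step 3: Hamming bound ⌊q^n / V_q(n,t)⌋ = ⌊65536/1789⌋ = 36.
Step 4: Compare |C| = 63 to 36: violated.
The claimed |C| lies above the Hamming bound, so no 4-ary code of length 8 with d ≥ 7 can have 63 codewords.


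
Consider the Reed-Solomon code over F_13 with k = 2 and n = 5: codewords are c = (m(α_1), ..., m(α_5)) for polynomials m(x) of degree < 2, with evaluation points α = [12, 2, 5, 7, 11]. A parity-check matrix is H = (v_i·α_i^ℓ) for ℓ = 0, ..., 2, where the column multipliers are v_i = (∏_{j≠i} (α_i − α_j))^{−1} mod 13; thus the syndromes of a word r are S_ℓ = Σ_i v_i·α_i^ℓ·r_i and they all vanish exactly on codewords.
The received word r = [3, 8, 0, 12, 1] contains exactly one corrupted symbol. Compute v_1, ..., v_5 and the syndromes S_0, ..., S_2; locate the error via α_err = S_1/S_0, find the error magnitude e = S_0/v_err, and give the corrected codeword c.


S = (6, 1, 11), error at position 5, error magnitude e = 4, c = [3, 8, 0, 12, 10].

Step 1: column multipliers v_i = (∏_{j≠i}(α_i − α_j))^{−1} mod 13.
  i = 1 (α = 12): (12−2)(12−5)(12−7)(12−11) = 10·7·5·1 = 350 ≡ 12, so v_1 = 12^{−1} = 12 (mod 13).
  i = 2 (α = 2): (2−12)(2−5)(2−7)(2−11) = (−10)·(−3)·(−5)·(−9) = 1350 ≡ 11, so v_2 = 11^{−1} = 6 (mod 13).
  i = 3 (α = 5): (5−12)(5−2)(5−7)(5−11) = (−7)·3·(−2)·(−6) = −252 ≡ 8, so v_3 = 8^{−1} = 5 (mod 13).
  i = 4 (α = 7): (7−12)(7−2)(7−5)(7−11) = (−5)·5·2·(−4) = 200 ≡ 5, so v_4 = 5^{−1} = 8 (mod 13).
  i = 5 (α = 11): (11−12)(11−2)(11−5)(11−7) = (−1)·9·6·4 = −216 ≡ 5, so v_5 = 5^{−1} = 8 (mod 13).
  v = [12, 6, 5, 8, 8].
Step 2: syndromes of r = [3, 8, 0, 12, 1] (all sums mod 13).
  S_0 = Σ v_i r_i = 12·3 + 6·8 + 5·0 + 8·12 + 8·1 = 188 ≡ 6.
  S_1 = Σ v_i α_i r_i = 12·12·3 + 6·2·8 + 5·5·0 + 8·7·12 + 8·11·1 = 1288 ≡ 1.
  α_i^2 mod 13 = [1, 4, 12, 10, 4].
  S_2 = Σ v_i α_i^2 r_i = 12·1·3 + 6·4·8 + 5·12·0 + 8·10·12 + 8·4·1 = 1220 ≡ 11.
  S = (6, 1, 11) ≠ 0, so r is not a codeword (an error is present).
Step 3: locate the error. For a single error e at position i, S_ℓ = v_i·e·α_i^ℓ, so α_err = S_1/S_0.
  S_0^{−1} = 6^{−1} = 11 (mod 13), so α_err = 1·11 = 11 ≡ 11 = α_5. Error position i = 5.
  Consistency check: S_2/S_1 = 11·1 = 11 ≡ 11 = α_err ✓ (single-error assumption holds).
Step 4: error magnitude e = S_0/v_5 = S_0·∏_{j≠5}(α_5 − α_j) = 6·5 = 30 ≡ 4 (mod 13).
Step 5: correct position 5: c_5 = r_5 − e = 1 − 4 ≡ 10 (mod 13). Hence c = [3, 8, 0, 12, 10].
  Check: interpolating c through the α_i gives m(x) = 9 + 6·x (degree < 2) with m(α_i) = c_i for every i, so c is indeed a codeword.


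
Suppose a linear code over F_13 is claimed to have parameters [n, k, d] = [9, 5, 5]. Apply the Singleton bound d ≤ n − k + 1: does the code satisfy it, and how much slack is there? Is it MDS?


Singleton RHS = n − k + 1 = 5, slack = 0, bound satisfied, MDS.

Singleton bound: d ≤ n − k + 1.
Here n = 9, k = 5, so n − k + 1 = 5.
Given d = 5, check d ≤ 5: YES.
Slack = (n − k + 1) − d = 0.
The code is MDS (slack = 0).
Description: the claimed parameters are [9, 5, 5]_13; such a code would be MDS (meets Singleton bound).


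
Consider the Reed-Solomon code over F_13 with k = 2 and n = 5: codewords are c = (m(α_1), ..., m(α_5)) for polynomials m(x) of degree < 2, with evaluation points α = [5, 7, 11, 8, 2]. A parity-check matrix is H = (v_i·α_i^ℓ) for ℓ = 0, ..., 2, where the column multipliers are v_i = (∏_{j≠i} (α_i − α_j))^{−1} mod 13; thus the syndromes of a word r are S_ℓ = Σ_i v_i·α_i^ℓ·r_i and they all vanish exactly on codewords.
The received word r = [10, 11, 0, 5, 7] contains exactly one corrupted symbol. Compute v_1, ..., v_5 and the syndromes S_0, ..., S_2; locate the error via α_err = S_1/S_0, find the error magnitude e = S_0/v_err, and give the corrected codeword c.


S = (11, 9, 5), error at position 5, error magnitude e = 5, c = [10, 11, 0, 5, 2].

Step 1: column multipliers v_i = (∏_{j≠i}(α_i − α_j))^{−1} mod 13.
  i = 1 (α = 5): (5−7)(5−11)(5−8)(5−2) = (−2)·(−6)·(−3)·3 = −108 ≡ 9, so v_1 = 9^{−1} = 3 (mod 13).
  i = 2 (α = 7): (7−5)(7−11)(7−8)(7−2) = 2·(−4)·(−1)·5 = 40 ≡ 1, so v_2 = 1^{−1} = 1 (mod 13).
  i = 3 (α = 11): (11−5)(11−7)(11−8)(11−2) = 6·4·3·9 = 648 ≡ 11, so v_3 = 11^{−1} = 6 (mod 13).
  i = 4 (α = 8): (8−5)(8−7)(8−11)(8−2) = 3·1·(−3)·6 = −54 ≡ 11, so v_4 = 11^{−1} = 6 (mod 13).
  i = 5 (α = 2): (2−5)(2−7)(2−11)(2−8) = (−3)·(−5)·(−9)·(−6) = 810 ≡ 4, so v_5 = 4^{−1} = 10 (mod 13).
  v = [3, 1, 6, 6, 10].
Step 2: syndromes of r = [10, 11, 0, 5, 7] (all sums mod 13).
  S_0 = Σ v_i r_i = 3·10 + 1·11 + 6·0 + 6·5 + 10·7 = 141 ≡ 11.
  S_1 = Σ v_i α_i r_i = 3·5·10 + 1·7·11 + 6·11·0 + 6·8·5 + 10·2·7 = 607 ≡ 9.
  α_i^2 mod 13 = [12, 10, 4, 12, 4].
  S_2 = Σ v_i α_i^2 r_i = 3·12·10 + 1·10·11 + 6·4·0 + 6·12·5 + 10·4·7 = 1110 ≡ 5.
  S = (11, 9, 5) ≠ 0, so r is not a codeword (an error is present).
Step 3: locate the error. For a single error e at position i, S_ℓ = v_i·e·α_i^ℓ, so α_err = S_1/S_0.
  S_0^{−1} = 11^{−1} = 6 (mod 13), so α_err = 9·6 = 54 ≡ 2 = α_5. Error position i = 5.
  Consistency check: S_2/S_1 = 5·3 = 15 ≡ 2 = α_err ✓ (single-error assumption holds).
Step 4: error magnitude e = S_0/v_5 = S_0·∏_{j≠5}(α_5 − α_j) = 11·4 = 44 ≡ 5 (mod 13).
Step 5: correct position 5: c_5 = r_5 − e = 7 − 5 ≡ 2 (mod 13). Hence c = [10, 11, 0, 5, 2].
  Check: interpolating c through the α_i gives m(x) = 1 + 7·x (degree < 2) with m(α_i) = c_i for every i, so c is indeed a codeword.


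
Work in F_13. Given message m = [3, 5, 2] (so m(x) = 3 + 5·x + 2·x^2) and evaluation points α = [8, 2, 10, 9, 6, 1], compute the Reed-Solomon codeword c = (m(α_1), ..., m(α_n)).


c = [2, 8, 6, 2, 1, 10]

Message polynomial: m(x) = 3 + 5·x + 2·x^2 (mod 13).
For each evaluation point α_i, compute m(α_i) mod 13:
  α_1 = 8: Horner steps 2 → 8 → 2, so m(8) = 2.
  α_2 = 2: Horner steps 2 → 9 → 8, so m(2) = 8.
  α_3 = 10: Horner steps 2 → 12 → 6, so m(10) = 6.
  α_4 = 9: Horner steps 2 → 10 → 2, so m(9) = 2.
  α_5 = 6: Horner steps 2 → 4 → 1, so m(6) = 1.
  α_6 = 1: Horner steps 2 → 7 → 10, so m(1) = 10.
Codeword c = [2, 8, 6, 2, 1, 10] ∈ F_13^6.


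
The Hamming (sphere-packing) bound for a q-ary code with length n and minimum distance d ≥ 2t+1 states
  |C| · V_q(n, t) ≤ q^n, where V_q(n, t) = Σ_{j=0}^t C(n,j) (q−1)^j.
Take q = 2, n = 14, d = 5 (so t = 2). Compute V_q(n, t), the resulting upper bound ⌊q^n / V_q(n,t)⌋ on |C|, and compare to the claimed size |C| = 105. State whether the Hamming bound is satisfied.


V_q(n, t) = 106, q^n = 16384, Hamming bound = 154, |C| = 105 ≤ bound (satisfied).

Step 1: Compute V_q(n, t) = Σ_{j=0}^2 C(n, j) (q−1)^j.
  j = 0: C(14,0)·(1)^0 = 1·1 = 1.
  j = 1: C(14,1)·(1)^1 = 14·1 = 14.
  j = 2: C(14,2)·(1)^2 = 91·1 = 91.
  V_q(n, t) = 1 + 14 + 91 = 106.
Step 2: q^n = 2^14 = 16384.
Step 3: Hamming bound ⌊q^n / V_q(n,t)⌋ = ⌊16384/106⌋ = 154.
Step 4: Compare |C| = 105 to 154: satisfied.
The claimed |C| lies below the Hamming bound.


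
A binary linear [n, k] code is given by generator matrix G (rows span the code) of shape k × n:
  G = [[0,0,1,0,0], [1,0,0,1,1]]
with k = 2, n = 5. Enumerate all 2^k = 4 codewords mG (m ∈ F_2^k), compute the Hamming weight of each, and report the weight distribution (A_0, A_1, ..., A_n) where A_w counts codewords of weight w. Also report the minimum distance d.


Weight distribution: A_0 = 1, A_1 = 1, A_3 = 1, A_4 = 1. Minimum distance d = 1.

Enumerate all 2^2 = 4 messages m ∈ F_2^2.
For each, compute codeword c = mG in F_2^5, then tally its weight.
  m = 00 → c = 00000, weight = 0.
  m = 10 → c = 00100, weight = 1.
  m = 01 → c = 10011, weight = 3.
  m = 11 → c = 10111, weight = 4.
Tally weights:
  weight 0: 1 codewords.
  weight 1: 1 codewords.
  weight 3: 1 codewords.
  weight 4: 1 codewords.
Minimum distance d = smallest w > 0 with A_w > 0 = 1.
Sanity: Σ A_w = 4 = 2^2 = 4 ✓.


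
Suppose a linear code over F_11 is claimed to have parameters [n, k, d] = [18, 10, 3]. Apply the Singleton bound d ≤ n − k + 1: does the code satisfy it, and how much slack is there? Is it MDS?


Singleton RHS = n − k + 1 = 9, slack = 6, bound satisfied, not MDS.

Singleton bound: d ≤ n − k + 1.
Here n = 18, k = 10, so n − k + 1 = 9.
Given d = 3, check d ≤ 9: YES.
Slack = (n − k + 1) − d = 6.
The code is NOT MDS (slack = 6 > 0).
Description: the claimed parameters are [18, 10, 3]_11; such a code would be non-MDS.


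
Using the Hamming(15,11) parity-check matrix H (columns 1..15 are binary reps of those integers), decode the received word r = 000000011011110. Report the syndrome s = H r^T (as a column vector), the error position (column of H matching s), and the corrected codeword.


s = (0, 1, 0, 1)^T, error position = 5, corrected codeword c = 000010011011110

Compute s = H r^T mod 2 one row at a time:
  s_1 = 1 + 1 + 0 + 1 + 1 + 1 + 1 + 0 = 6 ≡ 0 (mod 2).
  s_2 = 0 + 0 + 0 + 0 + 1 + 1 + 1 + 0 = 3 ≡ 1 (mod 2).
  s_3 = 0 + 0 + 0 + 0 + 0 + 1 + 1 + 0 = 2 ≡ 0 (mod 2).
  s_4 = 0 + 0 + 0 + 0 + 1 + 1 + 1 + 0 = 3 ≡ 1 (mod 2).
s = (0, 1, 0, 1)^T — this equals column 5 of H (binary 0101), so error is at position 5.
Correct: flip bit 5 of r = 000000011011110 to get c = 000010011011110.


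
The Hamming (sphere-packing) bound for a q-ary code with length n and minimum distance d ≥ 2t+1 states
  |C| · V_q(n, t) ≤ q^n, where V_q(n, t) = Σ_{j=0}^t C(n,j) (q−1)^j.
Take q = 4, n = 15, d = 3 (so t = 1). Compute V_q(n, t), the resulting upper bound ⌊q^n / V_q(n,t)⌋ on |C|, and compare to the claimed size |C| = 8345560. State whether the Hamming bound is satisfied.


V_q(n, t) = 46, q^n = 1073741824, Hamming bound = 23342213, |C| = 8345560 ≤ bound (satisfied).

Step 1: Compute V_q(n, t) = Σ_{j=0}^1 C(n, j) (q−1)^j.
  j = 0: C(15,0)·(3)^0 = 1·1 = 1.
  j = 1: C(15,1)·(3)^1 = 15·3 = 45.
  V_q(n, t) = 1 + 45 = 46.
Step 2: q^n = 4^15 = 1073741824.
Step 3: Hamming bound ⌊q^n / V_q(n,t)⌋ = ⌊1073741824/46⌋ = 23342213.
Step 4: Compare |C| = 8345560 to 23342213: satisfied.
The claimed |C| lies below the Hamming bound.


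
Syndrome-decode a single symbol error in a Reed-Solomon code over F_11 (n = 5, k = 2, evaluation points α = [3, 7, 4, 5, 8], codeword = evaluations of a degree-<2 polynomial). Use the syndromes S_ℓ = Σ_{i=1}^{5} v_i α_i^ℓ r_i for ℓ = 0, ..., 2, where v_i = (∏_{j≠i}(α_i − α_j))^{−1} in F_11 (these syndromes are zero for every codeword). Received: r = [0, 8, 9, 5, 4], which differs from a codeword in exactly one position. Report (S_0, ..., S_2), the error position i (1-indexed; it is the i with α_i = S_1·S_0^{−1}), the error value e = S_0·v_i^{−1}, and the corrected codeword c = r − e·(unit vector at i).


S = (6, 7, 10), error at position 1, error magnitude e = 9, c = [2, 8, 9, 5, 4].

Step 1: column multipliers v_i = (∏_{j≠i}(α_i − α_j))^{−1} mod 11.
  i = 1 (α = 3): (3−7)(3−4)(3−5)(3−8) = (−4)·(−1)·(−2)·(−5) = 40 ≡ 7, so v_1 = 7^{−1} = 8 (mod 11).
  i = 2 (α = 7): (7−3)(7−4)(7−5)(7−8) = 4·3·2·(−1) = −24 ≡ 9, so v_2 = 9^{−1} = 5 (mod 11).
  i = 3 (α = 4): (4−3)(4−7)(4−5)(4−8) = 1·(−3)·(−1)·(−4) = −12 ≡ 10, so v_3 = 10^{−1} = 10 (mod 11).
  i = 4 (α = 5): (5−3)(5−7)(5−4)(5−8) = 2·(−2)·1·(−3) = 12 ≡ 1, so v_4 = 1^{−1} = 1 (mod 11).
  i = 5 (α = 8): (8−3)(8−7)(8−4)(8−5) = 5·1·4·3 = 60 ≡ 5, so v_5 = 5^{−1} = 9 (mod 11).
  v = [8, 5, 10, 1, 9].
Step 2: syndromes of r = [0, 8, 9, 5, 4] (all sums mod 11).
  S_0 = Σ v_i r_i = 8·0 + 5·8 + 10·9 + 1·5 + 9·4 = 171 ≡ 6.
  S_1 = Σ v_i α_i r_i = 8·3·0 + 5·7·8 + 10·4·9 + 1·5·5 + 9·8·4 = 953 ≡ 7.
  α_i^2 mod 11 = [9, 5, 5, 3, 9].
  S_2 = Σ v_i α_i^2 r_i = 8·9·0 + 5·5·8 + 10·5·9 + 1·3·5 + 9·9·4 = 989 ≡ 10.
  S = (6, 7, 10) ≠ 0, so r is not a codeword (an error is present).
Step 3: locate the error. For a single error e at position i, S_ℓ = v_i·e·α_i^ℓ, so α_err = S_1/S_0.
  S_0^{−1} = 6^{−1} = 2 (mod 11), so α_err = 7·2 = 14 ≡ 3 = α_1. Error position i = 1.
  Consistency check: S_2/S_1 = 10·8 = 80 ≡ 3 = α_err ✓ (single-error assumption holds).
Step 4: error magnitude e = S_0/v_1 = S_0·∏_{j≠1}(α_1 − α_j) = 6·7 = 42 ≡ 9 (mod 11).
Step 5: correct position 1: c_1 = r_1 − e = 0 − 9 ≡ 2 (mod 11). Hence c = [2, 8, 9, 5, 4].
  Check: interpolating c through the α_i gives m(x) = 3 + 7·x (degree < 2) with m(α_i) = c_i for every i, so c is indeed a codeword.


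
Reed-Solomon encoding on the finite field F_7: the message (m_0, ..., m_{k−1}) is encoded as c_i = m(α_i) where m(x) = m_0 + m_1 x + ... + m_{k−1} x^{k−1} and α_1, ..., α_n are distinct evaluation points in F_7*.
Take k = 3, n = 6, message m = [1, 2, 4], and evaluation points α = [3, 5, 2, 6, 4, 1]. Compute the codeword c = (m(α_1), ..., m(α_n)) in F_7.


c = [1, 6, 0, 3, 3, 0]

Message polynomial: m(x) = 1 + 2·x + 4·x^2 (mod 7).
For each evaluation point α_i, compute m(α_i) mod 7:
  α_1 = 3: Horner steps 4 → 0 → 1, so m(3) = 1.
  α_2 = 5: Horner steps 4 → 1 → 6, so m(5) = 6.
  α_3 = 2: Horner steps 4 → 3 → 0, so m(2) = 0.
  α_4 = 6: Horner steps 4 → 5 → 3, so m(6) = 3.
  α_5 = 4: Horner steps 4 → 4 → 3, so m(4) = 3.
  α_6 = 1: Horner steps 4 → 6 → 0, so m(1) = 0.
Codeword c = [1, 6, 0, 3, 3, 0] ∈ F_7^6.


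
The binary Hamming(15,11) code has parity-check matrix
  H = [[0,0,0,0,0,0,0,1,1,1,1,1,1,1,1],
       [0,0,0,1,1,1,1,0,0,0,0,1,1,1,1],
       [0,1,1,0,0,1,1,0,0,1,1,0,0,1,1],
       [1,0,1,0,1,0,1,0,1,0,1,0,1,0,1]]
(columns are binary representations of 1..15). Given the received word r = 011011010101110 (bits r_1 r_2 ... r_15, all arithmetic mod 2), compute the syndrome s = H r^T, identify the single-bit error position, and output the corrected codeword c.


s = (1, 1, 1, 1)^T, error position = 15, corrected codeword c = 011011010101111

Compute s = H r^T mod 2 one row at a time:
  s_1 = 1 + 0 + 1 + 0 + 1 + 1 + 1 + 0 = 5 ≡ 1 (mod 2).
  s_2 = 0 + 1 + 1 + 0 + 1 + 1 + 1 + 0 = 5 ≡ 1 (mod 2).
  s_3 = 1 + 1 + 1 + 0 + 1 + 0 + 1 + 0 = 5 ≡ 1 (mod 2).
  s_4 = 0 + 1 + 1 + 0 + 0 + 0 + 1 + 0 = 3 ≡ 1 (mod 2).
s = (1, 1, 1, 1)^T — this equals column 15 of H (binary 1111), so error is at position 15.
Correct: flip bit 15 of r = 011011010101110 to get c = 011011010101111.


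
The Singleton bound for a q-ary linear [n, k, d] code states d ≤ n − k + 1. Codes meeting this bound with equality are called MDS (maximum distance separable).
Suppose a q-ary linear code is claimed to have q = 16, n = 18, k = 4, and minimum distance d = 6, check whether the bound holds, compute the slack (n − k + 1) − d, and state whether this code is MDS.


Singleton RHS = n − k + 1 = 15, slack = 9, bound satisfied, not MDS.

Singleton bound: d ≤ n − k + 1.
Here n = 18, k = 4, so n − k + 1 = 15.
Given d = 6, check d ≤ 15: YES.
Slack = (n − k + 1) − d = 9.
The code is NOT MDS (slack = 9 > 0).
Description: the claimed parameters are [18, 4, 6]_16; such a code would be non-MDS.


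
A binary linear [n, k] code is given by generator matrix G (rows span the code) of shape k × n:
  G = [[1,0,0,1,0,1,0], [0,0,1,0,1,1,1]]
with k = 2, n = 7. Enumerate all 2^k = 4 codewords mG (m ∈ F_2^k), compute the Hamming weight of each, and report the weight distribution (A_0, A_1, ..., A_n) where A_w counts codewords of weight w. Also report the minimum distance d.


Weight distribution: A_0 = 1, A_3 = 1, A_4 = 1, A_5 = 1. Minimum distance d = 3.

Enumerate all 2^2 = 4 messages m ∈ F_2^2.
For each, compute codeword c = mG in F_2^7, then tally its weight.
  m = 00 → c = 0000000, weight = 0.
  m = 10 → c = 1001010, weight = 3.
  m = 01 → c = 0010111, weight = 4.
  m = 11 → c = 1011101, weight = 5.
Tally weights:
  weight 0: 1 codewords.
  weight 3: 1 codewords.
  weight 4: 1 codewords.
  weight 5: 1 codewords.
Minimum distance d = smallest w > 0 with A_w > 0 = 3.
Sanity: Σ A_w = 4 = 2^2 = 4 ✓.


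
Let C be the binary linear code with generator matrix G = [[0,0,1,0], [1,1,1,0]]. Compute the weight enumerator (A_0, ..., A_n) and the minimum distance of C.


Weight distribution: A_0 = 1, A_1 = 1, A_2 = 1, A_3 = 1. Minimum distance d = 1.

Enumerate all 2^2 = 4 messages m ∈ F_2^2.
For each, compute codeword c = mG in F_2^4, then tally its weight.
  m = 00 → c = 0000, weight = 0.
  m = 10 → c = 0010, weight = 1.
  m = 01 → c = 1110, weight = 3.
  m = 11 → c = 1100, weight = 2.
Tally weights:
  weight 0: 1 codewords.
  weight 1: 1 codewords.
  weight 2: 1 codewords.
  weight 3: 1 codewords.
Minimum distance d = smallest w > 0 with A_w > 0 = 1.
Sanity: Σ A_w = 4 = 2^2 = 4 ✓.


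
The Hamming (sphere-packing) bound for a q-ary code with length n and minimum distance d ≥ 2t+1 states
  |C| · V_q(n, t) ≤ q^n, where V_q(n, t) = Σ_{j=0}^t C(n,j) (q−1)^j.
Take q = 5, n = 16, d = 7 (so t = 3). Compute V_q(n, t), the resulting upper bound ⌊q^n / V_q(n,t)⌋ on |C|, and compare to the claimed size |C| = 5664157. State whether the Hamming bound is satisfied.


V_q(n, t) = 37825, q^n = 152587890625, Hamming bound = 4034048, |C| = 5664157 > bound (violated).

Step 1: Compute V_q(n, t) = Σ_{j=0}^3 C(n, j) (q−1)^j.
  j = 0: C(16,0)·(4)^0 = 1·1 = 1.
  j = 1: C(16,1)·(4)^1 = 16·4 = 64.
  j = 2: C(16,2)·(4)^2 = 120·16 = 1920.
  j = 3: C(16,3)·(4)^3 = 560·64 = 35840.
  V_q(n, t) = 1 + 64 + 1920 + 35840 = 37825.
Step 2: q^n = 5^16 = 152587890625.
Step 3: Hamming bound ⌊q^n / V_q(n,t)⌋ = ⌊152587890625/37825⌋ = 4034048.
Step 4: Compare |C| = 5664157 to 4034048: violated.
The claimed |C| lies above the Hamming bound, so no 5-ary code of length 16 with d ≥ 7 can have 5664157 codewords.


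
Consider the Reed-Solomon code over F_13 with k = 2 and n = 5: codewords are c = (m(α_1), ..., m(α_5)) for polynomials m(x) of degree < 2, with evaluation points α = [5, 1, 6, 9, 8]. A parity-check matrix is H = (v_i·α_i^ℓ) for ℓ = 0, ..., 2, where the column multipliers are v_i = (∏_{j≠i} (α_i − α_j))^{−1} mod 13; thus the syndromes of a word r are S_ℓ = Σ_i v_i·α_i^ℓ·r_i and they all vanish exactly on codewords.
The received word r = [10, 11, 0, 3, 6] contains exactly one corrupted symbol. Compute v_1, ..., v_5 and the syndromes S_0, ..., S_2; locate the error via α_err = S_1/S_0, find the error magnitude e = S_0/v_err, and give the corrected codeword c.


S = (4, 10, 12), error at position 4, error magnitude e = 7, c = [10, 11, 0, 9, 6].

Step 1: column multipliers v_i = (∏_{j≠i}(α_i − α_j))^{−1} mod 13.
  i = 1 (α = 5): (5−1)(5−6)(5−9)(5−8) = 4·(−1)·(−4)·(−3) = −48 ≡ 4, so v_1 = 4^{−1} = 10 (mod 13).
  i = 2 (α = 1): (1−5)(1−6)(1−9)(1−8) = (−4)·(−5)·(−8)·(−7) = 1120 ≡ 2, so v_2 = 2^{−1} = 7 (mod 13).
  i = 3 (α = 6): (6−5)(6−1)(6−9)(6−8) = 1·5·(−3)·(−2) = 30 ≡ 4, so v_3 = 4^{−1} = 10 (mod 13).
  i = 4 (α = 9): (9−5)(9−1)(9−6)(9−8) = 4·8·3·1 = 96 ≡ 5, so v_4 = 5^{−1} = 8 (mod 13).
  i = 5 (α = 8): (8−5)(8−1)(8−6)(8−9) = 3·7·2·(−1) = −42 ≡ 10, so v_5 = 10^{−1} = 4 (mod 13).
  v = [10, 7, 10, 8, 4].
Step 2: syndromes of r = [10, 11, 0, 3, 6] (all sums mod 13).
  S_0 = Σ v_i r_i = 10·10 + 7·11 + 10·0 + 8·3 + 4·6 = 225 ≡ 4.
  S_1 = Σ v_i α_i r_i = 10·5·10 + 7·1·11 + 10·6·0 + 8·9·3 + 4·8·6 = 985 ≡ 10.
  α_i^2 mod 13 = [12, 1, 10, 3, 12].
  S_2 = Σ v_i α_i^2 r_i = 10·12·10 + 7·1·11 + 10·10·0 + 8·3·3 + 4·12·6 = 1637 ≡ 12.
  S = (4, 10, 12) ≠ 0, so r is not a codeword (an error is present).
Step 3: locate the error. For a single error e at position i, S_ℓ = v_i·e·α_i^ℓ, so α_err = S_1/S_0.
  S_0^{−1} = 4^{−1} = 10 (mod 13), so α_err = 10·10 = 100 ≡ 9 = α_4. Error position i = 4.
  Consistency check: S_2/S_1 = 12·4 = 48 ≡ 9 = α_err ✓ (single-error assumption holds).
Step 4: error magnitude e = S_0/v_4 = S_0·∏_{j≠4}(α_4 − α_j) = 4·5 = 20 ≡ 7 (mod 13).
Step 5: correct position 4: c_4 = r_4 − e = 3 − 7 ≡ 9 (mod 13). Hence c = [10, 11, 0, 9, 6].
  Check: interpolating c through the α_i gives m(x) = 8 + 3·x (degree < 2) with m(α_i) = c_i for every i, so c is indeed a codeword.


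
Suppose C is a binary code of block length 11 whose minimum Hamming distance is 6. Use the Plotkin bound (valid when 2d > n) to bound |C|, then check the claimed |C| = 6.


Plotkin bound M ≤ 12; given |C| = 6 ≤ bound (satisfied).

Check applicability: 2d = 12, n = 11.
2d − n = 1 > 0, so Plotkin applies.
Compute d/(2d−n) = 6/1 ≈ 6.0000.
⌊d/(2d−n)⌋ = 6.
Plotkin bound: M ≤ 2·6 = 12.
Given |C| = 6, check: satisfied.
This |C| is below the Plotkin bound.
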